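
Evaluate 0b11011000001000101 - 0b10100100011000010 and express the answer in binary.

0b110011110000011

Subtract column by column in base 2:
  1-0 → 1
  0-1 → 1 (borrow)
  1-0-1 → 0
  0-0 → 0
  0-0 → 0
  0-0 → 0
  1-1 → 0
  0-1 → 1 (borrow)
  0-0-1 → 1 (borrow)
  0-0-1 → 1 (borrow)
  0-0-1 → 1 (borrow)
  0-1-1 → 0 (borrow)
  1-0-1 → 0
  1-0 → 1
  0-1 → 1 (borrow)
  1-0-1 → 0
  1-1 → 0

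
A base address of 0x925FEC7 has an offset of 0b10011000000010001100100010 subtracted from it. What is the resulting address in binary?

0b110110001011101101110100101

0x925FEC7 = 0b1001001001011111111011000111 in binary.
Subtract column by column in base 2:
  1-0 → 1
  1-1 → 0
  1-0 → 1
  0-0 → 0
  0-0 → 0
  0-1 → 1 (borrow)
  1-0-1 → 0
  1-0 → 1
  0-1 → 1 (borrow)
  1-1-1 → 1 (borrow)
  1-0-1 → 0
  1-0 → 1
  1-0 → 1
  1-1 → 0
  1-0 → 1
  1-0 → 1
  1-0 → 1
  0-0 → 0
  1-0 → 1
  0-0 → 0
  0-0 → 0
  1-1 → 0
  0-1 → 1 (borrow)
  0-0-1 → 1 (borrow)
  1-0-1 → 0
  0-1 → 1 (borrow)
  0-0-1 → 1 (borrow)
  1-0-1 → 0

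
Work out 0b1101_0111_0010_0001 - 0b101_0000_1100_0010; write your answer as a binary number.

Subtract column by column in base 2:
  1-0 → 1
  0-1 → 1 (borrow)
  0-0-1 → 1 (borrow)
  0-0-1 → 1 (borrow)
  0-0-1 → 1 (borrow)
  1-0-1 → 0
  0-1 → 1 (borrow)
  0-1-1 → 0 (borrow)
  1-0-1 → 0
  1-0 → 1
  1-0 → 1
  0-0 → 0
  1-1 → 0
  0-0 → 0
  1-1 → 0
  1-0 → 1

0b1000011001011111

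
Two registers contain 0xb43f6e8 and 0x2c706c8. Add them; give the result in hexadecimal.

Add column by column in base 16, right to left:
  8+8 = 0 carry 1
  e+c+1 = b carry 1
  6+6+1 = d
  f+0 = f
  3+7 = a
  4+c = 0 carry 1
  b+2+1 = e

0xe0afdb0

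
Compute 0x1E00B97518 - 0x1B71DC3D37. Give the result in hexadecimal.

Subtract column by column in base 16:
  8-7 → 1
  1-3 → E (borrow)
  5-D-1 → 7 (borrow)
  7-3-1 → 3
  9-C → D (borrow)
  B-D-1 → D (borrow)
  0-1-1 → E (borrow)
  0-7-1 → 8 (borrow)
  E-B-1 → 2
  1-1 → 0

0x28EDD37E1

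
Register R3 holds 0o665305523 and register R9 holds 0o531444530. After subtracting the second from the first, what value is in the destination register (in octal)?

0o133640773

Subtract column by column in base 8:
  3-0 → 3
  2-3 → 7 (borrow)
  5-5-1 → 7 (borrow)
  5-4-1 → 0
  0-4 → 4 (borrow)
  3-4-1 → 6 (borrow)
  5-1-1 → 3
  6-3 → 3
  6-5 → 1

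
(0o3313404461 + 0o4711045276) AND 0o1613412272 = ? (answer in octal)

Add column by column in base 8, right to left:
  1+6 = 7
  6+7 = 5 carry 1
  4+2+1 = 7
  4+5 = 1 carry 1
  0+4+1 = 5
  4+0 = 4
  3+1 = 4
  1+1 = 2
  3+7 = 2 carry 1
  3+4+1 = 0 carry 1
  final carry 1
Sum = 0o10224451757; now AND with 0o1613412272:
  1&0=0, 0&1=0, 2&6=2, 2&1=0, 4&3=0, 4&4=4, 5&1=1, 1&2=0, 7&2=2, 5&7=5, 7&2=2

0o200410252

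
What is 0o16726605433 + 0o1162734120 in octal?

Add column by column in base 8, right to left:
  3+0 = 3
  3+2 = 5
  4+1 = 5
  5+4 = 1 carry 1
  0+3+1 = 4
  6+7 = 5 carry 1
  6+2+1 = 1 carry 1
  2+6+1 = 1 carry 1
  7+1+1 = 1 carry 1
  6+1+1 = 0 carry 1
  1+0+1 = 2

0o20111541553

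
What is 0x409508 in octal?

0o20112410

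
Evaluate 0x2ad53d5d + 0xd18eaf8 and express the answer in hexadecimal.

Add column by column in base 16, right to left:
  d+8 = 5 carry 1
  5+f+1 = 5 carry 1
  d+a+1 = 8 carry 1
  3+e+1 = 2 carry 1
  5+8+1 = e
  d+1 = e
  a+d = 7 carry 1
  2+0+1 = 3

0x37ee2855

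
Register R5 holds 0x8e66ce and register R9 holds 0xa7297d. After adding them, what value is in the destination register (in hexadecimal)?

0x135904b

Add column by column in base 16, right to left:
  e+d = b carry 1
  c+7+1 = 4 carry 1
  6+9+1 = 0 carry 1
  6+2+1 = 9
  e+7 = 5 carry 1
  8+a+1 = 3 carry 1
  final carry 1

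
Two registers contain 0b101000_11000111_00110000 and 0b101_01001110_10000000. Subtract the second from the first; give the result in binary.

0b1000110111100010110000

Subtract column by column in base 2:
  0-0 → 0
  0-0 → 0
  0-0 → 0
  0-0 → 0
  1-0 → 1
  1-0 → 1
  0-0 → 0
  0-1 → 1 (borrow)
  1-0-1 → 0
  1-1 → 0
  1-1 → 0
  0-1 → 1 (borrow)
  0-0-1 → 1 (borrow)
  0-0-1 → 1 (borrow)
  1-1-1 → 1 (borrow)
  1-0-1 → 0
  0-1 → 1 (borrow)
  0-0-1 → 1 (borrow)
  0-1-1 → 0 (borrow)
  1-0-1 → 0
  0-0 → 0
  1-0 → 1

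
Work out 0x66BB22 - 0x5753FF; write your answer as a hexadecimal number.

Subtract column by column in base 16:
  2-F → 3 (borrow)
  2-F-1 → 2 (borrow)
  B-3-1 → 7
  B-5 → 6
  6-7 → F (borrow)
  6-5-1 → 0

0xF6723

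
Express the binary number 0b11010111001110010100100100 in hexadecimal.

0x35ce524

Group the bits into nibbles: 0011 0101 1100 1110 0101 0010 0100 → 35ce524.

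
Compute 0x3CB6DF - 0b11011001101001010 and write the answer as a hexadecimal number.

0x3B0395

0b11011001101001010 = 0x1B34A in hexadecimal.
Subtract column by column in base 16:
  F-A → 5
  D-4 → 9
  6-3 → 3
  B-B → 0
  C-1 → B
  3-0 → 3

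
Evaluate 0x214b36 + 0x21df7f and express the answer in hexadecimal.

Add column by column in base 16, right to left:
  6+f = 5 carry 1
  3+7+1 = b
  b+f = a carry 1
  4+d+1 = 2 carry 1
  1+1+1 = 3
  2+2 = 4

0x432ab5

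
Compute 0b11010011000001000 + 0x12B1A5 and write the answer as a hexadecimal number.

0b11010011000001000 = 0x1A608 in hexadecimal.
Add column by column in base 16, right to left:
  8+5 = D
  0+A = A
  6+1 = 7
  A+B = 5 carry 1
  1+2+1 = 4
  0+1 = 1

0x1457AD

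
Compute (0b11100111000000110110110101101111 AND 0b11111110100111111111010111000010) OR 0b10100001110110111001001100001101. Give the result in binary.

0b11100111110110111111011101001111

0b11100111000000110110110101101111 AND 0b11111110100111111111010111000010 = 0b11100110000000110110010101000010.
Then OR with 0b10100001110110111001001100001101.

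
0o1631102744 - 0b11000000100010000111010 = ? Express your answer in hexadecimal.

0o1631102744 = 0xE6485E4 in hexadecimal.
0b11000000100010000111010 = 0x60443A in hexadecimal.
Subtract column by column in base 16:
  4-A → A (borrow)
  E-3-1 → A
  5-4 → 1
  8-4 → 4
  4-0 → 4
  6-6 → 0
  E-0 → E

0xE0441AA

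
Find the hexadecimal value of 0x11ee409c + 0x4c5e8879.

Add column by column in base 16, right to left:
  c+9 = 5 carry 1
  9+7+1 = 1 carry 1
  0+8+1 = 9
  4+8 = c
  e+e = c carry 1
  e+5+1 = 4 carry 1
  1+c+1 = e
  1+4 = 5

0x5e4cc915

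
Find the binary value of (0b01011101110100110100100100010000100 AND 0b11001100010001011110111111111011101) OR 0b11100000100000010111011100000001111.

0b01011101110100110100100100010000100 AND 0b11001100010001011110111111111011101 = 0b01001100010000010100100100010000100.
Then OR with 0b11100000100000010111011100000001111.

0b11101100110000010111111100010001111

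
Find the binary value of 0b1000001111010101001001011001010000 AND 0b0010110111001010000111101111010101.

0b0000000111000000000001001001010000

AND bit by bit (1 only where both bits are 1):
  1000001111010101001001011001010000
& 0010110111001010000111101111010101
= 0000000111000000000001001001010000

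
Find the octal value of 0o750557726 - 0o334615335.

0o413742371

Subtract column by column in base 8:
  6-5 → 1
  2-3 → 7 (borrow)
  7-3-1 → 3
  7-5 → 2
  5-1 → 4
  5-6 → 7 (borrow)
  0-4-1 → 3 (borrow)
  5-3-1 → 1
  7-3 → 4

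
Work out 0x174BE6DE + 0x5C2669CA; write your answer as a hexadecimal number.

0x737250A8

Add column by column in base 16, right to left:
  E+A = 8 carry 1
  D+C+1 = A carry 1
  6+9+1 = 0 carry 1
  E+6+1 = 5 carry 1
  B+6+1 = 2 carry 1
  4+2+1 = 7
  7+C = 3 carry 1
  1+5+1 = 7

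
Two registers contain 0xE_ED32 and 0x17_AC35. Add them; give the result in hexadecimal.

Add column by column in base 16, right to left:
  2+5 = 7
  3+3 = 6
  D+C = 9 carry 1
  E+A+1 = 9 carry 1
  E+7+1 = 6 carry 1
  0+1+1 = 2

0x269967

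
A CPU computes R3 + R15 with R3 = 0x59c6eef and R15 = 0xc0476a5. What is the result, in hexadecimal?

Add column by column in base 16, right to left:
  f+5 = 4 carry 1
  e+a+1 = 9 carry 1
  e+6+1 = 5 carry 1
  6+7+1 = e
  c+4 = 0 carry 1
  9+0+1 = a
  5+c = 1 carry 1
  final carry 1

0x11a0e594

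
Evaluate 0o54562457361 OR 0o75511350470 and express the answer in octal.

0o75573757771

OR each oct digit independently (no carries):
  5|7=7, 4|5=5, 5|5=5, 6|1=7, 2|1=3, 4|3=7, 5|5=5, 7|0=7, 3|4=7, 6|7=7, 1|0=1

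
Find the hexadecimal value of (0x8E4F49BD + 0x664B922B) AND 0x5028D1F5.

0x5008D1E0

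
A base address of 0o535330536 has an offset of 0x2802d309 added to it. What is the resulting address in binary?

0b101101011110001000010001100111

0o535330536 = 0b101011101011011000101011110 in binary.
0x2802d309 = 0b101000000000101101001100001001 in binary.
Add column by column in base 2, right to left:
  0+1 = 1
  1+0 = 1
  1+0 = 1
  1+1 = 0 carry 1
  1+0+1 = 0 carry 1
  0+0+1 = 1
  1+0 = 1
  0+0 = 0
  1+1 = 0 carry 1
  0+1+1 = 0 carry 1
  0+0+1 = 1
  0+0 = 0
  1+1 = 0 carry 1
  1+0+1 = 0 carry 1
  0+1+1 = 0 carry 1
  1+1+1 = 1 carry 1
  1+0+1 = 0 carry 1
  0+1+1 = 0 carry 1
  1+0+1 = 0 carry 1
  0+0+1 = 1
  1+0 = 1
  1+0 = 1
  1+0 = 1
  0+0 = 0
  1+0 = 1
  0+0 = 0
  1+0 = 1
  0+1 = 1
  0+0 = 0
  0+1 = 1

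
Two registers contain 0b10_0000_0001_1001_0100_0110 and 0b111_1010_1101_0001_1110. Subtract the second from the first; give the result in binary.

0b110000110110000101000

Subtract column by column in base 2:
  0-0 → 0
  1-1 → 0
  1-1 → 0
  0-1 → 1 (borrow)
  0-1-1 → 0 (borrow)
  0-0-1 → 1 (borrow)
  1-0-1 → 0
  0-0 → 0
  1-1 → 0
  0-0 → 0
  0-1 → 1 (borrow)
  1-1-1 → 1 (borrow)
  1-0-1 → 0
  0-1 → 1 (borrow)
  0-0-1 → 1 (borrow)
  0-1-1 → 0 (borrow)
  0-1-1 → 0 (borrow)
  0-1-1 → 0 (borrow)
  0-1-1 → 0 (borrow)
  0-0-1 → 1 (borrow)
  0-0-1 → 1 (borrow)
  1-0-1 → 0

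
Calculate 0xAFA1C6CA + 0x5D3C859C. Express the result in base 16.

Add column by column in base 16, right to left:
  A+C = 6 carry 1
  C+9+1 = 6 carry 1
  6+5+1 = C
  C+8 = 4 carry 1
  1+C+1 = E
  A+3 = D
  F+D = C carry 1
  A+5+1 = 0 carry 1
  final carry 1

0x10CDE4C66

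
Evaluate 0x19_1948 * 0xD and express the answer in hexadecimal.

0x14648A8

Multiply each base-16 digit by 13, carrying:
  8×13 = 104 → write 8 carry 6
  4×13+6 = 58 → write A carry 3
  9×13+3 = 120 → write 8 carry 7
  1×13+7 = 20 → write 4 carry 1
  9×13+1 = 118 → write 6 carry 7
  1×13+7 = 20 → write 4 carry 1
  remaining carry: 1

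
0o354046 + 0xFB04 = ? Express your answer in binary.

0b101101001100101010

0o354046 = 0b11101100000100110 in binary.
0xFB04 = 0b1111101100000100 in binary.
Add column by column in base 2, right to left:
  0+0 = 0
  1+0 = 1
  1+1 = 0 carry 1
  0+0+1 = 1
  0+0 = 0
  1+0 = 1
  0+0 = 0
  0+0 = 0
  0+1 = 1
  0+1 = 1
  0+0 = 0
  1+1 = 0 carry 1
  1+1+1 = 1 carry 1
  0+1+1 = 0 carry 1
  1+1+1 = 1 carry 1
  1+1+1 = 1 carry 1
  1+0+1 = 0 carry 1
  final carry 1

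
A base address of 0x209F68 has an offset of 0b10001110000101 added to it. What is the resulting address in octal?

0x209F68 = 0o10117550 in octal.
0b10001110000101 = 0o21605 in octal.
Add column by column in base 8, right to left:
  0+5 = 5
  5+0 = 5
  5+6 = 3 carry 1
  7+1+1 = 1 carry 1
  1+2+1 = 4
  1+0 = 1
  0+0 = 0
  1+0 = 1

0o10141355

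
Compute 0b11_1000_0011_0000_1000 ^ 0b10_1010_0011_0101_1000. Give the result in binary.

0b010010000001010000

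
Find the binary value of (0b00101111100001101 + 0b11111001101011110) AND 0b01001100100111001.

0b1000000101001

Add column by column in base 2, right to left:
  1+0 = 1
  0+1 = 1
  1+1 = 0 carry 1
  1+1+1 = 1 carry 1
  0+1+1 = 0 carry 1
  0+0+1 = 1
  0+1 = 1
  0+0 = 0
  1+1 = 0 carry 1
  1+1+1 = 1 carry 1
  1+0+1 = 0 carry 1
  1+0+1 = 0 carry 1
  1+1+1 = 1 carry 1
  0+1+1 = 0 carry 1
  1+1+1 = 1 carry 1
  0+1+1 = 0 carry 1
  0+1+1 = 0 carry 1
  final carry 1
Sum = 0b100101001001101011; now AND with 0b01001100100111001:
  100101001001101011
& 001001100100111001
= 000001000000101001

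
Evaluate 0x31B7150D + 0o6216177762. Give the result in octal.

0x31B7150D = 0o6155612415 in octal.
Add column by column in base 8, right to left:
  5+2 = 7
  1+6 = 7
  4+7 = 3 carry 1
  2+7+1 = 2 carry 1
  1+7+1 = 1 carry 1
  6+1+1 = 0 carry 1
  5+6+1 = 4 carry 1
  5+1+1 = 7
  1+2 = 3
  6+6 = 4 carry 1
  final carry 1

0o14374012377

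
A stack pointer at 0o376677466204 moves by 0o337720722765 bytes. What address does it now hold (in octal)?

0o736620411171

Add column by column in base 8, right to left:
  4+5 = 1 carry 1
  0+6+1 = 7
  2+7 = 1 carry 1
  6+2+1 = 1 carry 1
  6+2+1 = 1 carry 1
  4+7+1 = 4 carry 1
  7+0+1 = 0 carry 1
  7+2+1 = 2 carry 1
  6+7+1 = 6 carry 1
  6+7+1 = 6 carry 1
  7+3+1 = 3 carry 1
  3+3+1 = 7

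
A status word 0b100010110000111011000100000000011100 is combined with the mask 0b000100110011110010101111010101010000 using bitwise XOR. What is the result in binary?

0b100110000011001001101011010101001100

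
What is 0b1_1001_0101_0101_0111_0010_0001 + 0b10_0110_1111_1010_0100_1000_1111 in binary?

Add column by column in base 2, right to left:
  1+1 = 0 carry 1
  0+1+1 = 0 carry 1
  0+1+1 = 0 carry 1
  0+1+1 = 0 carry 1
  0+0+1 = 1
  1+0 = 1
  0+0 = 0
  0+1 = 1
  1+0 = 1
  1+0 = 1
  1+1 = 0 carry 1
  0+0+1 = 1
  1+0 = 1
  0+1 = 1
  1+0 = 1
  0+1 = 1
  1+1 = 0 carry 1
  0+1+1 = 0 carry 1
  1+1+1 = 1 carry 1
  0+1+1 = 0 carry 1
  1+0+1 = 0 carry 1
  0+1+1 = 0 carry 1
  0+1+1 = 0 carry 1
  1+0+1 = 0 carry 1
  1+0+1 = 0 carry 1
  0+1+1 = 0 carry 1
  final carry 1

0b100000001001111101110110000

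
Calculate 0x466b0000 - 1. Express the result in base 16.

The trailing 4 digits are 0, so subtracting 1 borrows through: they become F and the next digit up decrements.

0x466affff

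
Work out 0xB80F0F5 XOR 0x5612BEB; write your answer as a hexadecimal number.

XOR each hex digit independently (no carries):
  B^5=E, 8^6=E, 0^1=1, F^2=D, 0^B=B, F^E=1, 5^B=E

0xEE1DB1E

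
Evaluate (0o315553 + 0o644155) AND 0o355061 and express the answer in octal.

0o141020

Add column by column in base 8, right to left:
  3+5 = 0 carry 1
  5+5+1 = 3 carry 1
  5+1+1 = 7
  5+4 = 1 carry 1
  1+4+1 = 6
  3+6 = 1 carry 1
  final carry 1
Sum = 0o1161730; now AND with 0o355061:
  1&0=0, 1&3=1, 6&5=4, 1&5=1, 7&0=0, 3&6=2, 0&1=0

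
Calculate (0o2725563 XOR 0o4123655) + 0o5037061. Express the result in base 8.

First 0o2725563 XOR 0o4123655 = 0o6606336.
Add column by column in base 8, right to left:
  6+1 = 7
  3+6 = 1 carry 1
  3+0+1 = 4
  6+7 = 5 carry 1
  0+3+1 = 4
  6+0 = 6
  6+5 = 3 carry 1
  final carry 1

0o13645417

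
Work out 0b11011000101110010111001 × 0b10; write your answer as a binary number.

0b110110001011100101110010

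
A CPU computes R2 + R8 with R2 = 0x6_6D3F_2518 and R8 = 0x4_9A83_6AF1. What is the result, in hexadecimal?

Add column by column in base 16, right to left:
  8+1 = 9
  1+F = 0 carry 1
  5+A+1 = 0 carry 1
  2+6+1 = 9
  F+3 = 2 carry 1
  3+8+1 = C
  D+A = 7 carry 1
  6+9+1 = 0 carry 1
  6+4+1 = B

0xB07C29009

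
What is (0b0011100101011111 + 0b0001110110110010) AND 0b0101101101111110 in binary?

Add column by column in base 2, right to left:
  1+0 = 1
  1+1 = 0 carry 1
  1+0+1 = 0 carry 1
  1+0+1 = 0 carry 1
  1+1+1 = 1 carry 1
  0+1+1 = 0 carry 1
  1+0+1 = 0 carry 1
  0+1+1 = 0 carry 1
  1+1+1 = 1 carry 1
  0+0+1 = 1
  0+1 = 1
  1+1 = 0 carry 1
  1+1+1 = 1 carry 1
  1+0+1 = 0 carry 1
  final carry 1
Sum = 0b101011100010001; now AND with 0b0101101101111110:
  0101011100010001
& 0101101101111110
= 0101001100010000

0b101001100010000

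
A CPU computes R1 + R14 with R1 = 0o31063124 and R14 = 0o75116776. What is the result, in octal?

0o126202122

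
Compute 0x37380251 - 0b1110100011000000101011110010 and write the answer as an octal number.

0o5052773537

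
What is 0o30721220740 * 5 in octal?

0o174426324540

Multiply each base-8 digit by 5, carrying:
  0×5 = 0 → write 0
  4×5 = 20 → write 4 carry 2
  7×5+2 = 37 → write 5 carry 4
  0×5+4 = 4 → write 4
  2×5 = 10 → write 2 carry 1
  2×5+1 = 11 → write 3 carry 1
  1×5+1 = 6 → write 6
  2×5 = 10 → write 2 carry 1
  7×5+1 = 36 → write 4 carry 4
  0×5+4 = 4 → write 4
  3×5 = 15 → write 7 carry 1
  remaining carry: 1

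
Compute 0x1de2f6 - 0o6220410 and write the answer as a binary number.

0x1de2f6 = 0b111011110001011110110 in binary.
0o6220410 = 0b110010010000100001000 in binary.
Subtract column by column in base 2:
  0-0 → 0
  1-0 → 1
  1-0 → 1
  0-1 → 1 (borrow)
  1-0-1 → 0
  1-0 → 1
  1-0 → 1
  1-0 → 1
  0-1 → 1 (borrow)
  1-0-1 → 0
  0-0 → 0
  0-0 → 0
  0-0 → 0
  1-1 → 0
  1-0 → 1
  1-0 → 1
  1-1 → 0
  0-0 → 0
  1-0 → 1
  1-1 → 0
  1-1 → 0

0b1001100000111101110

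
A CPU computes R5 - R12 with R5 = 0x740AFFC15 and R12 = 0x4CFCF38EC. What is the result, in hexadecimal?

0x270E0C329

Subtract column by column in base 16:
  5-C → 9 (borrow)
  1-E-1 → 2 (borrow)
  C-8-1 → 3
  F-3 → C
  F-F → 0
  A-C → E (borrow)
  0-F-1 → 0 (borrow)
  4-C-1 → 7 (borrow)
  7-4-1 → 2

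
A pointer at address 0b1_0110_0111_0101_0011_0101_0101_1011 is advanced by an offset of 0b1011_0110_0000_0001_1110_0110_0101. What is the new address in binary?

Add column by column in base 2, right to left:
  1+1 = 0 carry 1
  1+0+1 = 0 carry 1
  0+1+1 = 0 carry 1
  1+0+1 = 0 carry 1
  1+0+1 = 0 carry 1
  0+1+1 = 0 carry 1
  1+1+1 = 1 carry 1
  0+0+1 = 1
  1+0 = 1
  0+1 = 1
  1+1 = 0 carry 1
  0+1+1 = 0 carry 1
  1+1+1 = 1 carry 1
  1+0+1 = 0 carry 1
  0+0+1 = 1
  0+0 = 0
  1+0 = 1
  0+0 = 0
  1+0 = 1
  0+0 = 0
  1+0 = 1
  1+1 = 0 carry 1
  1+1+1 = 1 carry 1
  0+0+1 = 1
  0+1 = 1
  1+1 = 0 carry 1
  1+0+1 = 0 carry 1
  0+1+1 = 0 carry 1
  1+0+1 = 0 carry 1
  final carry 1

0b100001110101010101001111000000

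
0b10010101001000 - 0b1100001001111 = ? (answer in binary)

Subtract column by column in base 2:
  0-1 → 1 (borrow)
  0-1-1 → 0 (borrow)
  0-1-1 → 0 (borrow)
  1-1-1 → 1 (borrow)
  0-0-1 → 1 (borrow)
  0-0-1 → 1 (borrow)
  1-1-1 → 1 (borrow)
  0-0-1 → 1 (borrow)
  1-0-1 → 0
  0-0 → 0
  1-0 → 1
  0-1 → 1 (borrow)
  0-1-1 → 0 (borrow)
  1-0-1 → 0

0b110011111001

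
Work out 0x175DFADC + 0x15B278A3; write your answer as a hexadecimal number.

0x2D10737F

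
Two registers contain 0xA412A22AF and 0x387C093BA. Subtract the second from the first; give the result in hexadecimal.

0x6B9698EF5

Subtract column by column in base 16:
  F-A → 5
  A-B → F (borrow)
  2-3-1 → E (borrow)
  2-9-1 → 8 (borrow)
  A-0-1 → 9
  2-C → 6 (borrow)
  1-7-1 → 9 (borrow)
  4-8-1 → B (borrow)
  A-3-1 → 6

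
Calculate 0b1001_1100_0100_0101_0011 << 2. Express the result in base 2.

Left shift by 2: append 2 zero bits.

0b1001110001000101001100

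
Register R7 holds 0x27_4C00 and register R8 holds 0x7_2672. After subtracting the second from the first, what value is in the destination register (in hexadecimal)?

Subtract column by column in base 16:
  0-2 → E (borrow)
  0-7-1 → 8 (borrow)
  C-6-1 → 5
  4-2 → 2
  7-7 → 0
  2-0 → 2

0x20258E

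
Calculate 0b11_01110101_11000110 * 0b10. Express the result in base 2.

0b1101110101110001100

Multiply each base-2 digit by 2, carrying:
  0×2 = 0 → write 0
  1×2 = 2 → write 0 carry 1
  1×2+1 = 3 → write 1 carry 1
  0×2+1 = 1 → write 1
  0×2 = 0 → write 0
  0×2 = 0 → write 0
  1×2 = 2 → write 0 carry 1
  1×2+1 = 3 → write 1 carry 1
  1×2+1 = 3 → write 1 carry 1
  0×2+1 = 1 → write 1
  1×2 = 2 → write 0 carry 1
  0×2+1 = 1 → write 1
  1×2 = 2 → write 0 carry 1
  1×2+1 = 3 → write 1 carry 1
  1×2+1 = 3 → write 1 carry 1
  0×2+1 = 1 → write 1
  1×2 = 2 → write 0 carry 1
  1×2+1 = 3 → write 1 carry 1
  remaining carry: 1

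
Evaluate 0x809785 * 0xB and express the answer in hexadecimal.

0x58682B7

Multiply each base-16 digit by 11, carrying:
  5×11 = 55 → write 7 carry 3
  8×11+3 = 91 → write B carry 5
  7×11+5 = 82 → write 2 carry 5
  9×11+5 = 104 → write 8 carry 6
  0×11+6 = 6 → write 6
  8×11 = 88 → write 8 carry 5
  remaining carry: 5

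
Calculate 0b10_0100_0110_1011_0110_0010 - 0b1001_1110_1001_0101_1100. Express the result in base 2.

Subtract column by column in base 2:
  0-0 → 0
  1-0 → 1
  0-1 → 1 (borrow)
  0-1-1 → 0 (borrow)
  0-1-1 → 0 (borrow)
  1-0-1 → 0
  1-1 → 0
  0-0 → 0
  1-1 → 0
  1-0 → 1
  0-0 → 0
  1-1 → 0
  0-0 → 0
  1-1 → 0
  1-1 → 0
  0-1 → 1 (borrow)
  0-1-1 → 0 (borrow)
  0-0-1 → 1 (borrow)
  1-0-1 → 0
  0-1 → 1 (borrow)
  0-0-1 → 1 (borrow)
  1-0-1 → 0

0b110101000001000000110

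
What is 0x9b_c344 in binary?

0b100110111100001101000100

Expand each hex digit to 4 bits: 9=1001 b=1011 c=1100 3=0011 4=0100 4=0100.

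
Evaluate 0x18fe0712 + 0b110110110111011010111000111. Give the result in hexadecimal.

0x1fd9bcd9

0b110110110111011010111000111 = 0x6dbb5c7 in hexadecimal.
Add column by column in base 16, right to left:
  2+7 = 9
  1+c = d
  7+5 = c
  0+b = b
  e+b = 9 carry 1
  f+d+1 = d carry 1
  8+6+1 = f
  1+0 = 1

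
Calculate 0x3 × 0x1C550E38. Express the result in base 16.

0x54FF2AA8

Multiply each base-16 digit by 3, carrying:
  8×3 = 24 → write 8 carry 1
  3×3+1 = 10 → write A
  E×3 = 42 → write A carry 2
  0×3+2 = 2 → write 2
  5×3 = 15 → write F
  5×3 = 15 → write F
  C×3 = 36 → write 4 carry 2
  1×3+2 = 5 → write 5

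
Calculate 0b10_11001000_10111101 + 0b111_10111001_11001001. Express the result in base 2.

Add column by column in base 2, right to left:
  1+1 = 0 carry 1
  0+0+1 = 1
  1+0 = 1
  1+1 = 0 carry 1
  1+0+1 = 0 carry 1
  1+0+1 = 0 carry 1
  0+1+1 = 0 carry 1
  1+1+1 = 1 carry 1
  0+1+1 = 0 carry 1
  0+0+1 = 1
  0+0 = 0
  1+1 = 0 carry 1
  0+1+1 = 0 carry 1
  0+1+1 = 0 carry 1
  1+0+1 = 0 carry 1
  1+1+1 = 1 carry 1
  0+1+1 = 0 carry 1
  1+1+1 = 1 carry 1
  0+1+1 = 0 carry 1
  final carry 1

0b10101000001010000110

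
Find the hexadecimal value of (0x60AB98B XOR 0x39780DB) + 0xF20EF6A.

0x14BE28BA

First 0x60AB98B XOR 0x39780DB = 0x59D3950.
Add column by column in base 16, right to left:
  0+A = A
  5+6 = B
  9+F = 8 carry 1
  3+E+1 = 2 carry 1
  D+0+1 = E
  9+2 = B
  5+F = 4 carry 1
  final carry 1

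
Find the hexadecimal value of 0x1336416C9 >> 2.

0x4CD905B2

2 bits is not a whole number of base-16 digits; in binary: 100110011011001000001011011001001 >> 2 = 1001100110110010000010110110010.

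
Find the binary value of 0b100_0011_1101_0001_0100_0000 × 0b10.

0b100001111010001010000000

Multiply each base-2 digit by 2, carrying:
  0×2 = 0 → write 0
  0×2 = 0 → write 0
  0×2 = 0 → write 0
  0×2 = 0 → write 0
  0×2 = 0 → write 0
  0×2 = 0 → write 0
  1×2 = 2 → write 0 carry 1
  0×2+1 = 1 → write 1
  1×2 = 2 → write 0 carry 1
  0×2+1 = 1 → write 1
  0×2 = 0 → write 0
  0×2 = 0 → write 0
  1×2 = 2 → write 0 carry 1
  0×2+1 = 1 → write 1
  1×2 = 2 → write 0 carry 1
  1×2+1 = 3 → write 1 carry 1
  1×2+1 = 3 → write 1 carry 1
  1×2+1 = 3 → write 1 carry 1
  0×2+1 = 1 → write 1
  0×2 = 0 → write 0
  0×2 = 0 → write 0
  0×2 = 0 → write 0
  1×2 = 2 → write 0 carry 1
  remaining carry: 1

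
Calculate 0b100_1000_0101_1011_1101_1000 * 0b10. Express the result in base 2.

Multiply each base-2 digit by 2, carrying:
  0×2 = 0 → write 0
  0×2 = 0 → write 0
  0×2 = 0 → write 0
  1×2 = 2 → write 0 carry 1
  1×2+1 = 3 → write 1 carry 1
  0×2+1 = 1 → write 1
  1×2 = 2 → write 0 carry 1
  1×2+1 = 3 → write 1 carry 1
  1×2+1 = 3 → write 1 carry 1
  1×2+1 = 3 → write 1 carry 1
  0×2+1 = 1 → write 1
  1×2 = 2 → write 0 carry 1
  1×2+1 = 3 → write 1 carry 1
  0×2+1 = 1 → write 1
  1×2 = 2 → write 0 carry 1
  0×2+1 = 1 → write 1
  0×2 = 0 → write 0
  0×2 = 0 → write 0
  0×2 = 0 → write 0
  1×2 = 2 → write 0 carry 1
  0×2+1 = 1 → write 1
  0×2 = 0 → write 0
  1×2 = 2 → write 0 carry 1
  remaining carry: 1

0b100100001011011110110000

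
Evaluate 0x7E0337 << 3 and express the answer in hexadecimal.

0x3F019B8

3 bits is not a whole number of base-16 digits; in binary: 11111100000001100110111 << 3 = 11111100000001100110111000.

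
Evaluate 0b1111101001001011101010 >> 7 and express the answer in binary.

0b111110100100101

Right shift by 7: drop the 7 least-significant bits.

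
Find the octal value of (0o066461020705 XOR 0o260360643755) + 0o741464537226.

First 0o066461020705 XOR 0o260360643755 = 0o206701663050.
Add column by column in base 8, right to left:
  0+6 = 6
  5+2 = 7
  0+2 = 2
  3+7 = 2 carry 1
  6+3+1 = 2 carry 1
  6+5+1 = 4 carry 1
  1+4+1 = 6
  0+6 = 6
  7+4 = 3 carry 1
  6+1+1 = 0 carry 1
  0+4+1 = 5
  2+7 = 1 carry 1
  final carry 1

0o1150366422276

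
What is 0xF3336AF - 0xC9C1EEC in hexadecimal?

0x29717C3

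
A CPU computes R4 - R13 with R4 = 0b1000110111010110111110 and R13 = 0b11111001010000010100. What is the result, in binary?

0b100111110000110101010

Subtract column by column in base 2:
  0-0 → 0
  1-0 → 1
  1-1 → 0
  1-0 → 1
  1-1 → 0
  1-0 → 1
  0-0 → 0
  1-0 → 1
  1-0 → 1
  0-0 → 0
  1-1 → 0
  0-0 → 0
  1-1 → 0
  1-0 → 1
  1-0 → 1
  0-1 → 1 (borrow)
  1-1-1 → 1 (borrow)
  1-1-1 → 1 (borrow)
  0-1-1 → 0 (borrow)
  0-1-1 → 0 (borrow)
  0-0-1 → 1 (borrow)
  1-0-1 → 0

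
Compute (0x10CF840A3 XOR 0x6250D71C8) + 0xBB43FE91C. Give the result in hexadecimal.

First 0x10CF840A3 XOR 0x6250D71C8 = 0x729F5316B.
Add column by column in base 16, right to left:
  B+C = 7 carry 1
  6+1+1 = 8
  1+9 = A
  3+E = 1 carry 1
  5+F+1 = 5 carry 1
  F+3+1 = 3 carry 1
  9+4+1 = E
  2+B = D
  7+B = 2 carry 1
  final carry 1

0x12DE351A87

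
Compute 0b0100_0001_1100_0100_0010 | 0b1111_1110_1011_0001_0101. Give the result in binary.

0b11111111111101010111

OR bit by bit (1 where either bit is 1):
  01000001110001000010
| 11111110101100010101
= 11111111111101010111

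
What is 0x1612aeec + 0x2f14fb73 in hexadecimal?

0x4527aa5f

Add column by column in base 16, right to left:
  c+3 = f
  e+7 = 5 carry 1
  e+b+1 = a carry 1
  a+f+1 = a carry 1
  2+4+1 = 7
  1+1 = 2
  6+f = 5 carry 1
  1+2+1 = 4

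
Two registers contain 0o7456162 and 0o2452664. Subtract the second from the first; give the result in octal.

0o5003276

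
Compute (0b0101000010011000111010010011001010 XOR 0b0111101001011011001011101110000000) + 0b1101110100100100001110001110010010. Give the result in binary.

First 0b0101000010011000111010010011001010 XOR 0b0111101001011011001011101110000000 = 0b0010101011000011110001111101001010.
Add column by column in base 2, right to left:
  0+0 = 0
  1+1 = 0 carry 1
  0+0+1 = 1
  1+0 = 1
  0+1 = 1
  0+0 = 0
  1+0 = 1
  0+1 = 1
  1+1 = 0 carry 1
  1+1+1 = 1 carry 1
  1+0+1 = 0 carry 1
  1+0+1 = 0 carry 1
  1+0+1 = 0 carry 1
  0+1+1 = 0 carry 1
  0+1+1 = 0 carry 1
  0+1+1 = 0 carry 1
  1+0+1 = 0 carry 1
  1+0+1 = 0 carry 1
  1+0+1 = 0 carry 1
  1+0+1 = 0 carry 1
  0+1+1 = 0 carry 1
  0+0+1 = 1
  0+0 = 0
  0+1 = 1
  1+0 = 1
  1+0 = 1
  0+1 = 1
  1+0 = 1
  0+1 = 1
  1+1 = 0 carry 1
  0+1+1 = 0 carry 1
  1+0+1 = 0 carry 1
  0+1+1 = 0 carry 1
  0+1+1 = 0 carry 1
  final carry 1

0b10000011111101000000000001011011100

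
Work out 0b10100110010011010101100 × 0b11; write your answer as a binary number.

Multiply each base-2 digit by 3, carrying:
  0×3 = 0 → write 0
  0×3 = 0 → write 0
  1×3 = 3 → write 1 carry 1
  1×3+1 = 4 → write 0 carry 2
  0×3+2 = 2 → write 0 carry 1
  1×3+1 = 4 → write 0 carry 2
  0×3+2 = 2 → write 0 carry 1
  1×3+1 = 4 → write 0 carry 2
  0×3+2 = 2 → write 0 carry 1
  1×3+1 = 4 → write 0 carry 2
  1×3+2 = 5 → write 1 carry 2
  0×3+2 = 2 → write 0 carry 1
  0×3+1 = 1 → write 1
  1×3 = 3 → write 1 carry 1
  0×3+1 = 1 → write 1
  0×3 = 0 → write 0
  1×3 = 3 → write 1 carry 1
  1×3+1 = 4 → write 0 carry 2
  0×3+2 = 2 → write 0 carry 1
  0×3+1 = 1 → write 1
  1×3 = 3 → write 1 carry 1
  0×3+1 = 1 → write 1
  1×3 = 3 → write 1 carry 1
  remaining carry: 1

0b111110010111010000000100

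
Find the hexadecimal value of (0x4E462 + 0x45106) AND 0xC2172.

0x82160

Add column by column in base 16, right to left:
  2+6 = 8
  6+0 = 6
  4+1 = 5
  E+5 = 3 carry 1
  4+4+1 = 9
Sum = 0x93568; now AND with 0xC2172:
  9&C=8, 3&2=2, 5&1=1, 6&7=6, 8&2=0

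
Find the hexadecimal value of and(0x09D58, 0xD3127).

0x01100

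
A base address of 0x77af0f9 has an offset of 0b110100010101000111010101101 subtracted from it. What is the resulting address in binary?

0b111100000110001001001100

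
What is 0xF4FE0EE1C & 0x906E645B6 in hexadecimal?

0x906E04414

AND each hex digit independently (no carries):
  F&9=9, 4&0=0, F&6=6, E&E=E, 0&6=0, E&4=4, E&5=4, 1&B=1, C&6=4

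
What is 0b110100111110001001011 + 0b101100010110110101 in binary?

0b111010100001000000000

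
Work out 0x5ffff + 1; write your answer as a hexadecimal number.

The trailing 4 digits are F (max in base 16), so adding 1 cascades: they roll to 0 and the next digit up increments.

0x60000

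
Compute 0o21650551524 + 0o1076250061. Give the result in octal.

0o22747021605

Add column by column in base 8, right to left:
  4+1 = 5
  2+6 = 0 carry 1
  5+0+1 = 6
  1+0 = 1
  5+5 = 2 carry 1
  5+2+1 = 0 carry 1
  0+6+1 = 7
  5+7 = 4 carry 1
  6+0+1 = 7
  1+1 = 2
  2+0 = 2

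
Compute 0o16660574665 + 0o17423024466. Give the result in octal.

Add column by column in base 8, right to left:
  5+6 = 3 carry 1
  6+6+1 = 5 carry 1
  6+4+1 = 3 carry 1
  4+4+1 = 1 carry 1
  7+2+1 = 2 carry 1
  5+0+1 = 6
  0+3 = 3
  6+2 = 0 carry 1
  6+4+1 = 3 carry 1
  6+7+1 = 6 carry 1
  1+1+1 = 3

0o36303621353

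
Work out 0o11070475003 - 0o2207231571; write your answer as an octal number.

Subtract column by column in base 8:
  3-1 → 2
  0-7 → 1 (borrow)
  0-5-1 → 2 (borrow)
  5-1-1 → 3
  7-3 → 4
  4-2 → 2
  0-7 → 1 (borrow)
  7-0-1 → 6
  0-2 → 6 (borrow)
  1-2-1 → 6 (borrow)
  1-0-1 → 0

0o6661243212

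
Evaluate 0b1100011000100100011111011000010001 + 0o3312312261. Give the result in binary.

0b1100110011101110111000101011000010

0o3312312261 = 0b11011001010011001010010110001 in binary.
Add column by column in base 2, right to left:
  1+1 = 0 carry 1
  0+0+1 = 1
  0+0 = 0
  0+0 = 0
  1+1 = 0 carry 1
  0+1+1 = 0 carry 1
  0+0+1 = 1
  0+1 = 1
  0+0 = 0
  1+0 = 1
  1+1 = 0 carry 1
  0+0+1 = 1
  1+1 = 0 carry 1
  1+0+1 = 0 carry 1
  1+0+1 = 0 carry 1
  1+1+1 = 1 carry 1
  1+1+1 = 1 carry 1
  0+0+1 = 1
  0+0 = 0
  0+1 = 1
  1+0 = 1
  0+1 = 1
  0+0 = 0
  1+0 = 1
  0+1 = 1
  0+1 = 1
  0+0 = 0
  1+1 = 0 carry 1
  1+1+1 = 1 carry 1
  0+0+1 = 1
  0+0 = 0
  0+0 = 0
  1+0 = 1
  1+0 = 1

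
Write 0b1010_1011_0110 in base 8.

0o5266

Group the bits in threes: 101 010 110 110 → 5266.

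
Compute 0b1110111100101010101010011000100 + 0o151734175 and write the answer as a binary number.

0o151734175 = 0b1101001111011100001111101 in binary.
Add column by column in base 2, right to left:
  0+1 = 1
  0+0 = 0
  1+1 = 0 carry 1
  0+1+1 = 0 carry 1
  0+1+1 = 0 carry 1
  0+1+1 = 0 carry 1
  1+1+1 = 1 carry 1
  1+0+1 = 0 carry 1
  0+0+1 = 1
  0+0 = 0
  1+0 = 1
  0+1 = 1
  1+1 = 0 carry 1
  0+1+1 = 0 carry 1
  1+0+1 = 0 carry 1
  0+1+1 = 0 carry 1
  1+1+1 = 1 carry 1
  0+1+1 = 0 carry 1
  1+1+1 = 1 carry 1
  0+0+1 = 1
  1+0 = 1
  0+1 = 1
  0+0 = 0
  1+1 = 0 carry 1
  1+1+1 = 1 carry 1
  1+0+1 = 0 carry 1
  1+0+1 = 0 carry 1
  0+0+1 = 1
  1+0 = 1
  1+0 = 1
  1+0 = 1

0b1111001001111010000110101000001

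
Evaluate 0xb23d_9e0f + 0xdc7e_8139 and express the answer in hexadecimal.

0x18ebc1f48

Add column by column in base 16, right to left:
  f+9 = 8 carry 1
  0+3+1 = 4
  e+1 = f
  9+8 = 1 carry 1
  d+e+1 = c carry 1
  3+7+1 = b
  2+c = e
  b+d = 8 carry 1
  final carry 1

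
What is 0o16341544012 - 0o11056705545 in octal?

0o5262636245

Subtract column by column in base 8:
  2-5 → 5 (borrow)
  1-4-1 → 4 (borrow)
  0-5-1 → 2 (borrow)
  4-5-1 → 6 (borrow)
  4-0-1 → 3
  5-7 → 6 (borrow)
  1-6-1 → 2 (borrow)
  4-5-1 → 6 (borrow)
  3-0-1 → 2
  6-1 → 5
  1-1 → 0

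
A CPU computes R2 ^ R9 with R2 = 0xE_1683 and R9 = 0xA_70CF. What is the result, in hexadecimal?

0x4664C

XOR each hex digit independently (no carries):
  E^A=4, 1^7=6, 6^0=6, 8^C=4, 3^F=C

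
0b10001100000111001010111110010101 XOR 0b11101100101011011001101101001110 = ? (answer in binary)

0b01100000101100010011010011011011

XOR bit by bit (1 where the bits differ):
  10001100000111001010111110010101
^ 11101100101011011001101101001110
= 01100000101100010011010011011011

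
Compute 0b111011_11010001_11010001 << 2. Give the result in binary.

0b111011110100011101000100

Left shift by 2: append 2 zero bits.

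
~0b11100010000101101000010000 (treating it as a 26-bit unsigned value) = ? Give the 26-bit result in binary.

Invert each bit: 11100010000101101000010000 → 00011101111010010111101111.

0b00011101111010010111101111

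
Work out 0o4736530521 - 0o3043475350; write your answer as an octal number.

0o1673033151

Subtract column by column in base 8:
  1-0 → 1
  2-5 → 5 (borrow)
  5-3-1 → 1
  0-5 → 3 (borrow)
  3-7-1 → 3 (borrow)
  5-4-1 → 0
  6-3 → 3
  3-4 → 7 (borrow)
  7-0-1 → 6
  4-3 → 1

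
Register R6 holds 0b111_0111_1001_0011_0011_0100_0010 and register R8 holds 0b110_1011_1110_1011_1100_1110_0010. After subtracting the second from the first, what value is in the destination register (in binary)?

Subtract column by column in base 2:
  0-0 → 0
  1-1 → 0
  0-0 → 0
  0-0 → 0
  0-0 → 0
  0-1 → 1 (borrow)
  1-1-1 → 1 (borrow)
  0-1-1 → 0 (borrow)
  1-0-1 → 0
  1-0 → 1
  0-1 → 1 (borrow)
  0-1-1 → 0 (borrow)
  1-1-1 → 1 (borrow)
  1-1-1 → 1 (borrow)
  0-0-1 → 1 (borrow)
  0-1-1 → 0 (borrow)
  1-0-1 → 0
  0-1 → 1 (borrow)
  0-1-1 → 0 (borrow)
  1-1-1 → 1 (borrow)
  1-1-1 → 1 (borrow)
  1-1-1 → 1 (borrow)
  1-0-1 → 0
  0-1 → 1 (borrow)
  1-0-1 → 0
  1-1 → 0
  1-1 → 0

0b101110100111011001100000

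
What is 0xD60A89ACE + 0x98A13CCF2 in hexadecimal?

Add column by column in base 16, right to left:
  E+2 = 0 carry 1
  C+F+1 = C carry 1
  A+C+1 = 7 carry 1
  9+C+1 = 6 carry 1
  8+3+1 = C
  A+1 = B
  0+A = A
  6+8 = E
  D+9 = 6 carry 1
  final carry 1

0x16EABC67C0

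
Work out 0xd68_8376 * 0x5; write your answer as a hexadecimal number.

0x430a914e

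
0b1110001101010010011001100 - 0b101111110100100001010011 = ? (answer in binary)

Subtract column by column in base 2:
  0-1 → 1 (borrow)
  0-1-1 → 0 (borrow)
  1-0-1 → 0
  1-0 → 1
  0-1 → 1 (borrow)
  0-0-1 → 1 (borrow)
  1-1-1 → 1 (borrow)
  1-0-1 → 0
  0-0 → 0
  0-0 → 0
  1-0 → 1
  0-1 → 1 (borrow)
  0-0-1 → 1 (borrow)
  1-0-1 → 0
  0-1 → 1 (borrow)
  1-0-1 → 0
  0-1 → 1 (borrow)
  1-1-1 → 1 (borrow)
  1-1-1 → 1 (borrow)
  0-1-1 → 0 (borrow)
  0-1-1 → 0 (borrow)
  0-1-1 → 0 (borrow)
  1-0-1 → 0
  1-1 → 0
  1-0 → 1

0b1000001110101110001111001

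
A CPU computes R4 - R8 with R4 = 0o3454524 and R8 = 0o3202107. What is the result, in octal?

Subtract column by column in base 8:
  4-7 → 5 (borrow)
  2-0-1 → 1
  5-1 → 4
  4-2 → 2
  5-0 → 5
  4-2 → 2
  3-3 → 0

0o252415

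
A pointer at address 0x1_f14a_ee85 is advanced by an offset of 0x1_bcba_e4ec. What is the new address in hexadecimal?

0x3ae05d371

Add column by column in base 16, right to left:
  5+c = 1 carry 1
  8+e+1 = 7 carry 1
  e+4+1 = 3 carry 1
  e+e+1 = d carry 1
  a+a+1 = 5 carry 1
  4+b+1 = 0 carry 1
  1+c+1 = e
  f+b = a carry 1
  1+1+1 = 3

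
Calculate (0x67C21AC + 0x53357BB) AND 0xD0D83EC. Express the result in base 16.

0x90D0164

Add column by column in base 16, right to left:
  C+B = 7 carry 1
  A+B+1 = 6 carry 1
  1+7+1 = 9
  2+5 = 7
  C+3 = F
  7+3 = A
  6+5 = B
Sum = 0xBAF7967; now AND with 0xD0D83EC:
  B&D=9, A&0=0, F&D=D, 7&8=0, 9&3=1, 6&E=6, 7&C=4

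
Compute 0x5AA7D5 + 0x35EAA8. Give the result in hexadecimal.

0x90927D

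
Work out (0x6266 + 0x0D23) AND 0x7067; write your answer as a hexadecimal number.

Add column by column in base 16, right to left:
  6+3 = 9
  6+2 = 8
  2+D = F
  6+0 = 6
Sum = 0x6F89; now AND with 0x7067:
  6&7=6, F&0=0, 8&6=0, 9&7=1

0x6001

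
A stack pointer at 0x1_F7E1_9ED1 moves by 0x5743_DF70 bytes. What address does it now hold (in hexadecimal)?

0x24F257E41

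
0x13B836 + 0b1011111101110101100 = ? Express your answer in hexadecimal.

0b1011111101110101100 = 0x5FBAC in hexadecimal.
Add column by column in base 16, right to left:
  6+C = 2 carry 1
  3+A+1 = E
  8+B = 3 carry 1
  B+F+1 = B carry 1
  3+5+1 = 9
  1+0 = 1

0x19B3E2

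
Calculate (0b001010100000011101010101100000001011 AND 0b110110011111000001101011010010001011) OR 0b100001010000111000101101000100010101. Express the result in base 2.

0b100011010000111001101101000100011111

0b001010100000011101010101100000001011 AND 0b110110011111000001101011010010001011 = 0b000010000000000001000001000000001011.
Then OR with 0b100001010000111000101101000100010101.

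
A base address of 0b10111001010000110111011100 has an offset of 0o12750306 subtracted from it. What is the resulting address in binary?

0o12750306 = 0b1010111101000011000110 in binary.
Subtract column by column in base 2:
  0-0 → 0
  0-1 → 1 (borrow)
  1-1-1 → 1 (borrow)
  1-0-1 → 0
  1-0 → 1
  0-0 → 0
  1-1 → 0
  1-1 → 0
  1-0 → 1
  0-0 → 0
  1-0 → 1
  1-0 → 1
  0-1 → 1 (borrow)
  0-0-1 → 1 (borrow)
  0-1-1 → 0 (borrow)
  0-1-1 → 0 (borrow)
  1-1-1 → 1 (borrow)
  0-1-1 → 0 (borrow)
  1-0-1 → 0
  0-1 → 1 (borrow)
  0-0-1 → 1 (borrow)
  1-1-1 → 1 (borrow)
  1-0-1 → 0
  1-0 → 1
  0-0 → 0
  1-0 → 1

0b10101110010011110100010110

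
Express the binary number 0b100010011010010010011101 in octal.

Group the bits in threes: 100 010 011 010 010 010 011 101 → 42322235.

0o42322235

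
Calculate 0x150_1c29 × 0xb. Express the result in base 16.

0xe7135c3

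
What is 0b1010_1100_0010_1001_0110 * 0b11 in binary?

0b1000000100011111000010

Multiply each base-2 digit by 3, carrying:
  0×3 = 0 → write 0
  1×3 = 3 → write 1 carry 1
  1×3+1 = 4 → write 0 carry 2
  0×3+2 = 2 → write 0 carry 1
  1×3+1 = 4 → write 0 carry 2
  0×3+2 = 2 → write 0 carry 1
  0×3+1 = 1 → write 1
  1×3 = 3 → write 1 carry 1
  0×3+1 = 1 → write 1
  1×3 = 3 → write 1 carry 1
  0×3+1 = 1 → write 1
  0×3 = 0 → write 0
  0×3 = 0 → write 0
  0×3 = 0 → write 0
  1×3 = 3 → write 1 carry 1
  1×3+1 = 4 → write 0 carry 2
  0×3+2 = 2 → write 0 carry 1
  1×3+1 = 4 → write 0 carry 2
  0×3+2 = 2 → write 0 carry 1
  1×3+1 = 4 → write 0 carry 2
  remaining carry: 10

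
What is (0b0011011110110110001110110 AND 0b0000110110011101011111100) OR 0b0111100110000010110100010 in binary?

0b111110110010110111110110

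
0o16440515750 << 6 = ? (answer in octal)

0o1644051575000

Shifting left by 6 bits = 2 oct digits: append 2 zeros.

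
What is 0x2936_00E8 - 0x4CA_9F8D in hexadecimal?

Subtract column by column in base 16:
  8-D → B (borrow)
  E-8-1 → 5
  0-F → 1 (borrow)
  0-9-1 → 6 (borrow)
  6-A-1 → B (borrow)
  3-C-1 → 6 (borrow)
  9-4-1 → 4
  2-0 → 2

0x246B615B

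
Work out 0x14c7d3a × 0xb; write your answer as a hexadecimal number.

Multiply each base-16 digit by 11, carrying:
  a×11 = 110 → write e carry 6
  3×11+6 = 39 → write 7 carry 2
  d×11+2 = 145 → write 1 carry 9
  7×11+9 = 86 → write 6 carry 5
  c×11+5 = 137 → write 9 carry 8
  4×11+8 = 52 → write 4 carry 3
  1×11+3 = 14 → write e

0xe49617e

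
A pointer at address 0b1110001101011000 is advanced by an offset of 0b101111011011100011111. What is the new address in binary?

0b110001001101001110111

Add column by column in base 2, right to left:
  0+1 = 1
  0+1 = 1
  0+1 = 1
  1+1 = 0 carry 1
  1+1+1 = 1 carry 1
  0+0+1 = 1
  1+0 = 1
  0+0 = 0
  1+1 = 0 carry 1
  1+1+1 = 1 carry 1
  0+1+1 = 0 carry 1
  0+0+1 = 1
  0+1 = 1
  1+1 = 0 carry 1
  1+0+1 = 0 carry 1
  1+1+1 = 1 carry 1
  0+1+1 = 0 carry 1
  0+1+1 = 0 carry 1
  0+1+1 = 0 carry 1
  0+0+1 = 1
  0+1 = 1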